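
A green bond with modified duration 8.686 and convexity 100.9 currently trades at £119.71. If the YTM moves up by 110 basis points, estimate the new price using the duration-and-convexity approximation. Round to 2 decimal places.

£109.00

Duration effect: -D_mod·Δy = -8.686 × (+0.011) = -0.095546
Convexity effect: ½·C·(Δy)² = 0.5 × 100.9 × (0.011)² = +0.00610445
ΔP/P ≈ -0.095546 + 0.00610445 = -0.08944155
New price ≈ 119.71 × (1 - 0.08944155) = 109.0029520495.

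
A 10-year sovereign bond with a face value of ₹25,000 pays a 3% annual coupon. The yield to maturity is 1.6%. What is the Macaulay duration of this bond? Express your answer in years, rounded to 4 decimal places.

8.8706 years

Periodic yield y = 0.016. Discount each cash flow and weight by its year:
  t   CF        PV=CF/(1+0.016)^t    t·PV
  1       750.00       738.1890       738.1890
  2       750.00       726.5640     1,453.1279
  3       750.00       715.1220     2,145.3660
  4       750.00       703.8602     2,815.4409
  5       750.00       692.7758     3,463.8791
  6       750.00       681.8660     4,091.1958
  7       750.00       671.1279     4,697.8955
  8       750.00       660.5590     5,284.4718
  9       750.00       650.1565     5,851.4083
  10   25,750.00    21,970.5108   219,705.1079
  Σ                 28,210.7311   250,246.0822
Price P = Σ PV = 28,210.7311.
Macaulay duration = Σ(t·PV) / P = 250,246.0822 / 28,210.7311 = 8.87060 years.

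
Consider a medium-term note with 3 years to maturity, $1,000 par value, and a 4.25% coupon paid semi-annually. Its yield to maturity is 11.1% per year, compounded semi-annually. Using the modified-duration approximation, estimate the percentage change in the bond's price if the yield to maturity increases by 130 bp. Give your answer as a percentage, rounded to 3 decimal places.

-3.486%

Periodic yield y = 0.0555. Modified duration first:
  t   CF        PV=CF/(1+0.0555)^t    t·PV
  1        21.25        20.1326        20.1326
  2        21.25        19.0740        38.1481
  3        21.25        18.0711        54.2133
  4        21.25        17.1209        68.4835
  5        21.25        16.2206        81.1032
  6     1,021.25       738.5547     4,431.3280
  Σ                    829.1739     4,693.4086
P = 829.1739; D_Mac = 5.66034 half-year periods = 2.83017 yrs; D_mod = 2.83017/(1+0.0555) = 2.68136 yrs.
ΔP/P ≈ -D_mod · Δy = -2.68136 × (+0.013) = -0.034858 = -3.4858%.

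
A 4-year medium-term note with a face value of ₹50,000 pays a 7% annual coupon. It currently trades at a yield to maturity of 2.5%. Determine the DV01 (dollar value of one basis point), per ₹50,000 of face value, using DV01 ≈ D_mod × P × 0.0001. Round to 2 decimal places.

Periodic yield y = 0.025.
  t   CF        PV=CF/(1+0.025)^t    t·PV
  1     3,500.00     3,414.6341     3,414.6341
  2     3,500.00     3,331.3504     6,662.7008
  3     3,500.00     3,250.0979     9,750.2938
  4    53,500.00    48,468.3595   193,873.4380
  Σ                 58,464.4420   213,701.0667
P = 58,464.4420; D_Mac = 3.65523 yrs; D_mod = 3.56608 yrs.
DV01 ≈ 3.56608 × 58,464.4420 × 0.0001 = 20.848885.

₹20.85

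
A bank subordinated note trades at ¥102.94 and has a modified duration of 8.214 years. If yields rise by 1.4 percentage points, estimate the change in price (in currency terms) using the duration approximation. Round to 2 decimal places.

Duration approximation: ΔP/P ≈ -D_mod · Δy = -8.214 × (+0.014) = -0.114996.
ΔP ≈ 102.94 × (-0.114996) = -11.83768824.

-¥11.84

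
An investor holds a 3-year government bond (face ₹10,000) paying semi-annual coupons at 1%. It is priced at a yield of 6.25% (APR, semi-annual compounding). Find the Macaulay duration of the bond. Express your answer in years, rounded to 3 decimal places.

Periodic yield y = 0.03125. Discount each cash flow and weight by its period:
  t   CF        PV=CF/(1+0.03125)^t    t·PV
  1        50.00        48.4848        48.4848
  2        50.00        47.0156        94.0312
  3        50.00        45.5909       136.7727
  4        50.00        44.2094       176.8374
  5        50.00        42.8697       214.3484
  6    10,050.00     8,355.6895    50,134.1369
  Σ                  8,583.8599    50,804.6115
Price P = Σ PV = 8,583.8599.
Macaulay duration = Σ(t·PV) / P = 50,804.6115 / 8,583.8599 = 5.91862 half-year periods.
In years: 5.91862 / 2 = 2.95931 years.

2.959 years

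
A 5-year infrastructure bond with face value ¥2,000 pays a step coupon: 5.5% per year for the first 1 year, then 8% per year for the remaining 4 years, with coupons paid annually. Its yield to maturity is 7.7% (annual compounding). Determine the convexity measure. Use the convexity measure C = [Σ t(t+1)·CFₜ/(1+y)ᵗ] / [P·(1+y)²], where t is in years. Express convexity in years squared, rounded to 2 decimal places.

21.65

With y = 0.077:
  t   CF        PV=CF/(1+0.077)^t    t·PV        t(t+1)·PV
  1       110.00       102.1356       102.1356         204.2711
  2       160.00       137.9395       275.8790         827.6369
  3       160.00       128.0775       384.2325       1,536.9301
  4       160.00       118.9206       475.6825       2,378.4124
  5     2,160.00     1,490.6485     7,453.2423      44,719.4537
  Σ                  1,977.7216     8,691.1718      49,666.7042
P = 1,977.7216.
Convexity = Σ t(t+1)·PV / [P·(1+y)²] = 49,666.7042 / (1,977.7216 × 1.159929) = 21.65054.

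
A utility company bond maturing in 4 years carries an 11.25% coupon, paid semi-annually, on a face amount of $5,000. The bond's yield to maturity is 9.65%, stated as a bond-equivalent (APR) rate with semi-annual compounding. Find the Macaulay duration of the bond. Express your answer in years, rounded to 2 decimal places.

3.35 years

Periodic yield y = 0.04825. Discount each cash flow and weight by its period:
  t   CF        PV=CF/(1+0.04825)^t    t·PV
  1       281.25       268.3043       268.3043
  2       281.25       255.9545       511.9090
  3       281.25       244.1732       732.5195
  4       281.25       232.9341       931.7363
  5       281.25       222.2123     1,111.0617
  6       281.25       211.9841     1,271.9046
  7       281.25       202.2267     1,415.5867
  8     5,281.25     3,622.5781    28,980.6248
  Σ                  5,260.3673    35,223.6470
Price P = Σ PV = 5,260.3673.
Macaulay duration = Σ(t·PV) / P = 35,223.6470 / 5,260.3673 = 6.69604 half-year periods.
In years: 6.69604 / 2 = 3.34802 years.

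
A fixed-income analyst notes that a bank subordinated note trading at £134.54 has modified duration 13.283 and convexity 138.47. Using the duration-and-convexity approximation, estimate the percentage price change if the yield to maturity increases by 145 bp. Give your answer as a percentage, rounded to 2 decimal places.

-17.80%

Duration effect: -D_mod·Δy = -13.283 × (+0.0145) = -0.1926035
Convexity effect: ½·C·(Δy)² = 0.5 × 138.47 × (0.0145)² = +0.01455665875
ΔP/P ≈ -0.1926035 + 0.01455665875 = -0.17804684125
= -17.804684125%.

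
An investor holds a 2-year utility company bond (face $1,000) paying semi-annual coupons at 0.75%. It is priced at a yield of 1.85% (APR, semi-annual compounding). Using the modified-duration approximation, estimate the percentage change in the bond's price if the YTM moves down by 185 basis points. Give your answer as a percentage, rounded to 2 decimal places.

+3.65%

Periodic yield y = 0.00925. Modified duration first:
  t   CF        PV=CF/(1+0.00925)^t    t·PV
  1         3.75         3.7156         3.7156
  2         3.75         3.6816         7.3632
  3         3.75         3.6478        10.9435
  4     1,003.75       967.4544     3,869.8178
  Σ                    978.4995     3,891.8401
P = 978.4995; D_Mac = 3.97736 half-year periods = 1.98868 yrs; D_mod = 1.98868/(1+0.00925) = 1.97045 yrs.
ΔP/P ≈ -D_mod · Δy = -1.97045 × (-0.0185) = +0.036453 = +3.6453%.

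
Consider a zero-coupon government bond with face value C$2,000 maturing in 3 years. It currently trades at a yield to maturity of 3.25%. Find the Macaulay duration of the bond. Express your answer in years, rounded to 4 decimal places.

3.0000 years

A zero-coupon bond has a single cash flow at maturity, so its Macaulay duration equals its maturity: 3 years.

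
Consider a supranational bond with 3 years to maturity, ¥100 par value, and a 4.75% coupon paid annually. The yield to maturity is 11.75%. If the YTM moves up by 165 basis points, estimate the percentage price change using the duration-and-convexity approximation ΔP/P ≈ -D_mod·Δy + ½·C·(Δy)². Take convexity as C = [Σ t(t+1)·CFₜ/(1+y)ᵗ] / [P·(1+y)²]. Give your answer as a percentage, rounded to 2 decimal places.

-4.09%

With y = 0.1175:
  t   CF        PV=CF/(1+0.1175)^t    t·PV        t(t+1)·PV
  1         4.75         4.2506         4.2506           8.5011
  2         4.75         3.8036         7.6073          22.8218
  3       104.75        75.0605       225.1815         900.7260
  Σ                     83.1147       237.0393         932.0489
P = 83.1147; D_Mac = 2.85195 yrs; D_mod = 2.55208 yrs; C = 8.97978.
Duration effect: -2.55208 × (+0.0165) = -0.042109
Convexity effect: 0.5 × 8.97978 × (0.0165)² = +0.0012224
ΔP/P ≈ -0.042109 + 0.0012224 = -0.040887 = -4.0887%.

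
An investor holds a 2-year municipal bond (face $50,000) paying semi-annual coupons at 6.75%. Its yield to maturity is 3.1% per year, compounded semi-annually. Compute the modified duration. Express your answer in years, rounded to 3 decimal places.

Periodic yield y = 0.0155. First find Macaulay duration:
  t   CF        PV=CF/(1+0.0155)^t    t·PV
  1     1,687.50     1,661.7430     1,661.7430
  2     1,687.50     1,636.3791     3,272.7582
  3     1,687.50     1,611.4024     4,834.2071
  4    51,687.50    48,603.3066   194,413.2262
  Σ                 53,512.8310   204,181.9345
P = 53,512.8310; Macaulay duration = 204,181.9345 / 53,512.8310 = 3.81557 half-year periods = 1.90778 years.
Modified duration = D_Mac / (1 + y) = 1.90778 / 1.0155 = 1.87867 years.

1.879 years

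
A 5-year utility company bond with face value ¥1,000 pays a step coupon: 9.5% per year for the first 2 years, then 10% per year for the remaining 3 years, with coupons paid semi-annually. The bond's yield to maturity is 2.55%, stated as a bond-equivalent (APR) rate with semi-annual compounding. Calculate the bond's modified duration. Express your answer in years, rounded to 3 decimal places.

Periodic yield y = 0.01275. First find Macaulay duration:
  t   CF        PV=CF/(1+0.01275)^t    t·PV
  1        47.50        46.9020        46.9020
  2        47.50        46.3115        92.6231
  3        47.50        45.7285       137.1855
  4        47.50        45.1528       180.6112
  5        50.00        46.9309       234.6544
  6        50.00        46.3400       278.0403
  7        50.00        45.7567       320.2966
  8        50.00        45.1806       361.4448
  9        50.00        44.6118       401.5062
  10    1,050.00       925.0534     9,250.5335
  Σ                  1,337.9681    11,303.7975
P = 1,337.9681; Macaulay duration = 11,303.7975 / 1,337.9681 = 8.44848 half-year periods = 4.22424 years.
Modified duration = D_Mac / (1 + y) = 4.22424 / 1.01275 = 4.17106 years.

4.171 years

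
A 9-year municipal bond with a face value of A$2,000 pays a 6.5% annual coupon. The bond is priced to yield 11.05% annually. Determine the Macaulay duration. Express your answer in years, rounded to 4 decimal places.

6.7501 years

Periodic yield y = 0.1105. Discount each cash flow and weight by its year:
  t   CF        PV=CF/(1+0.1105)^t    t·PV
  1       130.00       117.0644       117.0644
  2       130.00       105.4159       210.8319
  3       130.00        94.9265       284.7796
  4       130.00        85.4809       341.9236
  5       130.00        76.9751       384.8757
  6       130.00        69.3158       415.8945
  7       130.00        62.4185       436.9296
  8       130.00        56.2076       449.6606
  9     2,130.00       829.3017     7,463.7150
  Σ                  1,497.1064    10,105.6749
Price P = Σ PV = 1,497.1064.
Macaulay duration = Σ(t·PV) / P = 10,105.6749 / 1,497.1064 = 6.75014 years.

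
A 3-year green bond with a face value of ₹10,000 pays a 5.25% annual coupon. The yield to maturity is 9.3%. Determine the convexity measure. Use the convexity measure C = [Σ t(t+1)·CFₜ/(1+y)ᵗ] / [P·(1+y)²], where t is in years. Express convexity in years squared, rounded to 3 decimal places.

9.351

With y = 0.093:
  t   CF        PV=CF/(1+0.093)^t    t·PV        t(t+1)·PV
  1       525.00       480.3294       480.3294         960.6587
  2       525.00       439.4596       878.9192       2,636.7577
  3    10,525.00     8,060.4933    24,181.4798      96,725.9190
  Σ                  8,980.2822    25,540.7284     100,323.3355
P = 8,980.2822.
Convexity = Σ t(t+1)·PV / [P·(1+y)²] = 100,323.3355 / (8,980.2822 × 1.194649) = 9.35129.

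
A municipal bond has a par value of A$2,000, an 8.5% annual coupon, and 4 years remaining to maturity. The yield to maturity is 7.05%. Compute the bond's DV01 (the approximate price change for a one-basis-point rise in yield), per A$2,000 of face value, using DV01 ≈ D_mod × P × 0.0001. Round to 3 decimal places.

Periodic yield y = 0.0705.
  t   CF        PV=CF/(1+0.0705)^t    t·PV
  1       170.00       158.8043       158.8043
  2       170.00       148.3459       296.6918
  3       170.00       138.5763       415.7288
  4     2,170.00     1,652.3919     6,609.5674
  Σ                  2,098.1184     7,480.7924
P = 2,098.1184; D_Mac = 3.56548 yrs; D_mod = 3.33066 yrs.
DV01 ≈ 3.33066 × 2,098.1184 × 0.0001 = 0.698813.

A$0.699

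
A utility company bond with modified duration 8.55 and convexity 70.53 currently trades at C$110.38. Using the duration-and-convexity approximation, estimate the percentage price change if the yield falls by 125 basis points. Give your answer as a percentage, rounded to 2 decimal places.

Duration effect: -D_mod·Δy = -8.55 × (-0.0125) = +0.106875
Convexity effect: ½·C·(Δy)² = 0.5 × 70.53 × (-0.0125)² = +0.00551015625
ΔP/P ≈ +0.106875 + 0.00551015625 = +0.11238515625
= +11.238515625%.

+11.24%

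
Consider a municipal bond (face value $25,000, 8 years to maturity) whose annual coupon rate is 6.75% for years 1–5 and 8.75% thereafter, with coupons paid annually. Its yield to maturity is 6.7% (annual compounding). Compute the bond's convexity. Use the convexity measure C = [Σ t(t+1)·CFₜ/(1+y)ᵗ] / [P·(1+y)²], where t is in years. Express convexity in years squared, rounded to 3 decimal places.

With y = 0.067:
  t   CF        PV=CF/(1+0.067)^t    t·PV        t(t+1)·PV
  1     1,687.50     1,581.5370     1,581.5370       3,163.0740
  2     1,687.50     1,482.2278     2,964.4555       8,893.3666
  3     1,687.50     1,389.1544     4,167.4632      16,669.8530
  4     1,687.50     1,301.9254     5,207.7016      26,038.5082
  5     1,687.50     1,220.1738     6,100.8688      36,605.2131
  6     2,187.50     1,482.3868     8,894.3209      62,260.2465
  7     2,187.50     1,389.3035     9,725.1244      77,800.9953
  8    27,187.50    16,182.8094   129,462.4752   1,165,162.2764
  Σ                 26,029.5181   168,103.9468   1,396,593.5330
P = 26,029.5181.
Convexity = Σ t(t+1)·PV / [P·(1+y)²] = 1,396,593.5330 / (26,029.5181 × 1.138489) = 47.12757.

47.128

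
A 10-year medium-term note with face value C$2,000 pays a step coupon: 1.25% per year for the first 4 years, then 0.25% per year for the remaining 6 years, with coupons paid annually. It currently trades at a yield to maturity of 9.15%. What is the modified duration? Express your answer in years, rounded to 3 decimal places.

8.514 years

Periodic yield y = 0.0915. First find Macaulay duration:
  t   CF        PV=CF/(1+0.0915)^t    t·PV
  1        25.00        22.9043        22.9043
  2        25.00        20.9842        41.9684
  3        25.00        19.2251        57.6753
  4        25.00        17.6135        70.4539
  5         5.00         3.2274        16.1369
  6         5.00         2.9568        17.7410
  7         5.00         2.7090        18.9628
  8         5.00         2.4819        19.8550
  9         5.00         2.2738        20.4644
  10    2,005.00       835.3663     8,353.6635
  Σ                    929.7423     8,639.8255
P = 929.7423; Macaulay duration = 8,639.8255 / 929.7423 = 9.29271 years.
Modified duration = D_Mac / (1 + y) = 9.29271 / 1.0915 = 8.51371 years.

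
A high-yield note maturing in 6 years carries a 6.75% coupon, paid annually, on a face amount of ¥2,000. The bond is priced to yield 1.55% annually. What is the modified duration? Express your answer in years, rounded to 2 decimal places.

5.17 years

Periodic yield y = 0.0155. First find Macaulay duration:
  t   CF        PV=CF/(1+0.0155)^t    t·PV
  1       135.00       132.9394       132.9394
  2       135.00       130.9103       261.8207
  3       135.00       128.9122       386.7366
  4       135.00       126.9445       507.7782
  5       135.00       125.0069       625.0347
  6     2,135.00     1,946.7864    11,680.7186
  Σ                  2,591.4999    13,595.0282
P = 2,591.4999; Macaulay duration = 13,595.0282 / 2,591.4999 = 5.24601 years.
Modified duration = D_Mac / (1 + y) = 5.24601 / 1.0155 = 5.16594 years.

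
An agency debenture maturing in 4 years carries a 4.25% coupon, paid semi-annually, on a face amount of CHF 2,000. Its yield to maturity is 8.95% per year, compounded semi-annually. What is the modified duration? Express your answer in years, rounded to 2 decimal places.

Periodic yield y = 0.04475. First find Macaulay duration:
  t   CF        PV=CF/(1+0.04475)^t    t·PV
  1        42.50        40.6796        40.6796
  2        42.50        38.9372        77.8743
  3        42.50        37.2693       111.8080
  4        42.50        35.6730       142.6919
  5        42.50        34.1450       170.7250
  6        42.50        32.6825       196.0947
  7        42.50        31.2826       218.9779
  8     2,042.50     1,439.0074    11,512.0592
  Σ                  1,689.6765    12,470.9106
P = 1,689.6765; Macaulay duration = 12,470.9106 / 1,689.6765 = 7.38065 half-year periods = 3.69032 years.
Modified duration = D_Mac / (1 + y) = 3.69032 / 1.04475 = 3.53226 years.

3.53 years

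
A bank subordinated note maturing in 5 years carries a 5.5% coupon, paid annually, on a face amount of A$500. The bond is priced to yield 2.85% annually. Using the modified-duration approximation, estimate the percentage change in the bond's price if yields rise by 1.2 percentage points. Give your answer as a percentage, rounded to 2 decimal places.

-5.29%

Periodic yield y = 0.0285. Modified duration first:
  t   CF        PV=CF/(1+0.0285)^t    t·PV
  1        27.50        26.7380        26.7380
  2        27.50        25.9971        51.9941
  3        27.50        25.2767        75.8300
  4        27.50        24.5762        98.3050
  5       527.50       458.3540     2,291.7698
  Σ                    560.9419     2,544.6368
P = 560.9419; D_Mac = 4.53636 yrs; D_mod = 4.53636/(1+0.0285) = 4.41066 yrs.
ΔP/P ≈ -D_mod · Δy = -4.41066 × (+0.012) = -0.052928 = -5.2928%.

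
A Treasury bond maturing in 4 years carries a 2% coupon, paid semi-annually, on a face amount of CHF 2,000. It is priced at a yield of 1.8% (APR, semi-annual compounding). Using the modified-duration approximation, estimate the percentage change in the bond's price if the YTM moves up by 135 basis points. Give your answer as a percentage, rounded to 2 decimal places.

Periodic yield y = 0.009. Modified duration first:
  t   CF        PV=CF/(1+0.009)^t    t·PV
  1        20.00        19.8216        19.8216
  2        20.00        19.6448        39.2896
  3        20.00        19.4696        58.4087
  4        20.00        19.2959        77.1837
  5        20.00        19.1238        95.6190
  6        20.00        18.9532       113.7193
  7        20.00        18.7842       131.4891
  8     2,020.00     1,880.2779    15,042.2231
  Σ                  2,015.3710    15,577.7542
P = 2,015.3710; D_Mac = 7.72947 half-year periods = 3.86474 yrs; D_mod = 3.86474/(1+0.009) = 3.83026 yrs.
ΔP/P ≈ -D_mod · Δy = -3.83026 × (+0.0135) = -0.051709 = -5.1709%.

-5.17%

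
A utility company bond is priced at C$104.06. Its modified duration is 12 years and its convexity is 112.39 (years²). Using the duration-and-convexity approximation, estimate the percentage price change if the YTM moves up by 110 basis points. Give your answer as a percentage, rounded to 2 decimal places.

Duration effect: -D_mod·Δy = -12 × (+0.011) = -0.132000
Convexity effect: ½·C·(Δy)² = 0.5 × 112.39 × (0.011)² = +0.006799595
ΔP/P ≈ -0.132000 + 0.006799595 = -0.125200405
= -12.5200405%.

-12.52%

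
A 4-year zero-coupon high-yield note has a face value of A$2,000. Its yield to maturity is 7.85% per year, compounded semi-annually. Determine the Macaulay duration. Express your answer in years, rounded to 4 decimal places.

4.0000 years

A zero-coupon bond has a single cash flow at maturity, so its Macaulay duration equals its maturity: 4 years.
(Equivalently: 8 semi-annual periods ÷ 2 = 4 years.)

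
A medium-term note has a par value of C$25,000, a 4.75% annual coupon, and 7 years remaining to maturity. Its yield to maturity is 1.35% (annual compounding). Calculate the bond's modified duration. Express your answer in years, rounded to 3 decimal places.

Periodic yield y = 0.0135. First find Macaulay duration:
  t   CF        PV=CF/(1+0.0135)^t    t·PV
  1     1,187.50     1,171.6823     1,171.6823
  2     1,187.50     1,156.0753     2,312.1505
  3     1,187.50     1,140.6761     3,422.0284
  4     1,187.50     1,125.4821     4,501.9285
  5     1,187.50     1,110.4905     5,552.4526
  6     1,187.50     1,095.6986     6,574.1915
  7    26,187.50    23,841.1812   166,888.2686
  Σ                 30,641.2862   190,422.7025
P = 30,641.2862; Macaulay duration = 190,422.7025 / 30,641.2862 = 6.21458 years.
Modified duration = D_Mac / (1 + y) = 6.21458 / 1.0135 = 6.13180 years.

6.132 years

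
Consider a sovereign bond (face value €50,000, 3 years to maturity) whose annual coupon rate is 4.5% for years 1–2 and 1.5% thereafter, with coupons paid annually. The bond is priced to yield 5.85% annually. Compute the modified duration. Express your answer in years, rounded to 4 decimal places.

2.7082 years

Periodic yield y = 0.0585. First find Macaulay duration:
  t   CF        PV=CF/(1+0.0585)^t    t·PV
  1     2,250.00     2,125.6495     2,125.6495
  2     2,250.00     2,008.1715     4,016.3429
  3    50,750.00    42,792.0862   128,376.2585
  Σ                 46,925.9072   134,518.2510
P = 46,925.9072; Macaulay duration = 134,518.2510 / 46,925.9072 = 2.86661 years.
Modified duration = D_Mac / (1 + y) = 2.86661 / 1.0585 = 2.70818 years.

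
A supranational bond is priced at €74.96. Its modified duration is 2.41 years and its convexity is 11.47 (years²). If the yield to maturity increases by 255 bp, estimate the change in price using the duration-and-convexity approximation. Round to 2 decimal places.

-€4.33

Duration effect: -D_mod·Δy = -2.41 × (+0.0255) = -0.061455
Convexity effect: ½·C·(Δy)² = 0.5 × 11.47 × (0.0255)² = +0.00372918375
ΔP/P ≈ -0.061455 + 0.00372918375 = -0.05772581625
ΔP ≈ 74.96 × (-0.05772581625) = -4.3271271861.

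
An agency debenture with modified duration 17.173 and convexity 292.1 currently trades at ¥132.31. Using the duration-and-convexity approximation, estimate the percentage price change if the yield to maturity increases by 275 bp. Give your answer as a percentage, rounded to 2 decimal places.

Duration effect: -D_mod·Δy = -17.173 × (+0.0275) = -0.4722575
Convexity effect: ½·C·(Δy)² = 0.5 × 292.1 × (0.0275)² = +0.1104503125
ΔP/P ≈ -0.4722575 + 0.1104503125 = -0.3618071875
= -36.18071875%.

-36.18%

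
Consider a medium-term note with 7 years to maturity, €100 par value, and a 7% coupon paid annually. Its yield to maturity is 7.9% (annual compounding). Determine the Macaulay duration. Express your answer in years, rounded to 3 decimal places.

Periodic yield y = 0.079. Discount each cash flow and weight by its year:
  t   CF        PV=CF/(1+0.079)^t    t·PV
  1         7.00         6.4875         6.4875
  2         7.00         6.0125        12.0250
  3         7.00         5.5723        16.7169
  4         7.00         5.1643        20.6572
  5         7.00         4.7862        23.9310
  6         7.00         4.4358        26.6146
  7       107.00        62.8396       439.8775
  Σ                     95.2982       546.3097
Price P = Σ PV = 95.2982.
Macaulay duration = Σ(t·PV) / P = 546.3097 / 95.2982 = 5.73263 years.

5.733 years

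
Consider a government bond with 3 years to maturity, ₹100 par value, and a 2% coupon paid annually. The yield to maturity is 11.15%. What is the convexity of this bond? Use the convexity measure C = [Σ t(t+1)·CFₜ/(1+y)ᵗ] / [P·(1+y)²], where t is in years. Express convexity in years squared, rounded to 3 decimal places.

With y = 0.1115:
  t   CF        PV=CF/(1+0.1115)^t    t·PV        t(t+1)·PV
  1         2.00         1.7994         1.7994           3.5987
  2         2.00         1.6189         3.2377           9.7132
  3       102.00        74.2800       222.8399         891.3597
  Σ                     77.6982       227.8770         904.6717
P = 77.6982.
Convexity = Σ t(t+1)·PV / [P·(1+y)²] = 904.6717 / (77.6982 × 1.235432) = 9.42456.

9.425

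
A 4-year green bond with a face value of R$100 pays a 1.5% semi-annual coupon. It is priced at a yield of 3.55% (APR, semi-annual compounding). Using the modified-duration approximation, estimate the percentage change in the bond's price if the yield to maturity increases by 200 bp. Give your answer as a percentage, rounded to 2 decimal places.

Periodic yield y = 0.01775. Modified duration first:
  t   CF        PV=CF/(1+0.01775)^t    t·PV
  1         0.75         0.7369         0.7369
  2         0.75         0.7241         1.4481
  3         0.75         0.7114         2.1343
  4         0.75         0.6990         2.7961
  5         0.75         0.6868         3.4342
  6         0.75         0.6749         4.0492
  7         0.75         0.6631         4.6416
  8       100.75        87.5218       700.1743
  Σ                     92.4180       719.4148
P = 92.4180; D_Mac = 7.78435 half-year periods = 3.89218 yrs; D_mod = 3.89218/(1+0.01775) = 3.82430 yrs.
ΔP/P ≈ -D_mod · Δy = -3.82430 × (+0.02) = -0.076486 = -7.6486%.

-7.65%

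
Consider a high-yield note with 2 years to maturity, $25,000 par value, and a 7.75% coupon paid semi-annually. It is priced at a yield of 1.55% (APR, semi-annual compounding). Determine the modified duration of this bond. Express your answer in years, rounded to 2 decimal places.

1.88 years

Periodic yield y = 0.00775. First find Macaulay duration:
  t   CF        PV=CF/(1+0.00775)^t    t·PV
  1       968.75       961.2999       961.2999
  2       968.75       953.9071     1,907.8143
  3       968.75       946.5712     2,839.7137
  4    25,968.75    25,179.0777   100,716.3108
  Σ                 28,040.8560   106,425.1387
P = 28,040.8560; Macaulay duration = 106,425.1387 / 28,040.8560 = 3.79536 half-year periods = 1.89768 years.
Modified duration = D_Mac / (1 + y) = 1.89768 / 1.00775 = 1.88309 years.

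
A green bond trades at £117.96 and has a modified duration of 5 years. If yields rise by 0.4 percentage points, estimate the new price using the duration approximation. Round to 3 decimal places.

£115.601

Duration approximation: ΔP/P ≈ -D_mod · Δy = -5 × (+0.004) = -0.020000.
New price ≈ 117.96 × (1 - 0.020000) = 115.60080.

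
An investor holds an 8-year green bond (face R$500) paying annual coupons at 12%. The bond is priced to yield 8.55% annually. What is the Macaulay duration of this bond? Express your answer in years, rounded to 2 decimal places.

5.78 years

Periodic yield y = 0.0855. Discount each cash flow and weight by its year:
  t   CF        PV=CF/(1+0.0855)^t    t·PV
  1        60.00        55.2741        55.2741
  2        60.00        50.9204       101.8408
  3        60.00        46.9096       140.7288
  4        60.00        43.2147       172.8590
  5        60.00        39.8109       199.0546
  6        60.00        36.6752       220.0511
  7        60.00        33.7864       236.5051
  8       560.00       290.5022     2,324.0175
  Σ                    597.0935     3,450.3308
Price P = Σ PV = 597.0935.
Macaulay duration = Σ(t·PV) / P = 3,450.3308 / 597.0935 = 5.77854 years.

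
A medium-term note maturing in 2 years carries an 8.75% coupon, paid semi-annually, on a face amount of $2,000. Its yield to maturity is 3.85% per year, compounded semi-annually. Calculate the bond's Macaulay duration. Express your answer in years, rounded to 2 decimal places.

1.88 years

Periodic yield y = 0.01925. Discount each cash flow and weight by its period:
  t   CF        PV=CF/(1+0.01925)^t    t·PV
  1        87.50        85.8474        85.8474
  2        87.50        84.2261       168.4522
  3        87.50        82.6354       247.9061
  4     2,087.50     1,934.2099     7,736.8396
  Σ                  2,186.9188     8,239.0453
Price P = Σ PV = 2,186.9188.
Macaulay duration = Σ(t·PV) / P = 8,239.0453 / 2,186.9188 = 3.76742 half-year periods.
In years: 3.76742 / 2 = 1.88371 years.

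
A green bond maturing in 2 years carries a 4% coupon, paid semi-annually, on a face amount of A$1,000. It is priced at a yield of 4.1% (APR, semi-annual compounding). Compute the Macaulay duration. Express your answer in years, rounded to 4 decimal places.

Periodic yield y = 0.0205. Discount each cash flow and weight by its period:
  t   CF        PV=CF/(1+0.0205)^t    t·PV
  1        20.00        19.5982        19.5982
  2        20.00        19.2045        38.4091
  3        20.00        18.8188        56.4563
  4     1,020.00       940.4769     3,761.9076
  Σ                    998.0984     3,876.3712
Price P = Σ PV = 998.0984.
Macaulay duration = Σ(t·PV) / P = 3,876.3712 / 998.0984 = 3.88376 half-year periods.
In years: 3.88376 / 2 = 1.94188 years.

1.9419 years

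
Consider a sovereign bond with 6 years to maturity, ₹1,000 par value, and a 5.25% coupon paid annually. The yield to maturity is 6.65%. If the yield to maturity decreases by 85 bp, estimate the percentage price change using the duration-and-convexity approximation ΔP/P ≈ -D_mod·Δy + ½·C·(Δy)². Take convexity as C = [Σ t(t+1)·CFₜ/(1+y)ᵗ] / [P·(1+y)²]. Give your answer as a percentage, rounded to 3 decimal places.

With y = 0.0665:
  t   CF        PV=CF/(1+0.0665)^t    t·PV        t(t+1)·PV
  1        52.50        49.2264        49.2264          98.4529
  2        52.50        46.1570        92.3140         276.9420
  3        52.50        43.2790       129.8369         519.3474
  4        52.50        40.5804       162.3214         811.6071
  5        52.50        38.0500       190.2502       1,141.5009
  6     1,052.50       715.2485     4,291.4909      30,040.4363
  Σ                    932.5413     4,915.4398      32,888.2867
P = 932.5413; D_Mac = 5.27102 yrs; D_mod = 4.94235 yrs; C = 31.00641.
Duration effect: -4.94235 × (-0.0085) = +0.042010
Convexity effect: 0.5 × 31.00641 × (-0.0085)² = +0.0011201
ΔP/P ≈ +0.042010 + 0.0011201 = +0.043130 = +4.3130%.

+4.313%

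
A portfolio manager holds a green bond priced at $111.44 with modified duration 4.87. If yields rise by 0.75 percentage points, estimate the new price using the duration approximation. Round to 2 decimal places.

$107.37

Duration approximation: ΔP/P ≈ -D_mod · Δy = -4.87 × (+0.0075) = -0.036525.
New price ≈ 111.44 × (1 - 0.036525) = 107.369654.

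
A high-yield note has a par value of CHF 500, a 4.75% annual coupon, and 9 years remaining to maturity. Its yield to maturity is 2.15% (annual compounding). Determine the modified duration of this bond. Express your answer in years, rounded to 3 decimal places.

Periodic yield y = 0.0215. First find Macaulay duration:
  t   CF        PV=CF/(1+0.0215)^t    t·PV
  1        23.75        23.2501        23.2501
  2        23.75        22.7608        45.5215
  3        23.75        22.2817        66.8451
  4        23.75        21.8127        87.2509
  5        23.75        21.3536       106.7682
  6        23.75        20.9042       125.4252
  7        23.75        20.4642       143.2495
  8        23.75        20.0335       160.2679
  9       523.75       432.4926     3,892.4335
  Σ                    605.3535     4,651.0120
P = 605.3535; Macaulay duration = 4,651.0120 / 605.3535 = 7.68313 years.
Modified duration = D_Mac / (1 + y) = 7.68313 / 1.0215 = 7.52142 years.

7.521 years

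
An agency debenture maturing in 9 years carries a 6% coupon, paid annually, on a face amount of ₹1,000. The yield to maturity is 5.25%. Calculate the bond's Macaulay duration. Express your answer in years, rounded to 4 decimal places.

Periodic yield y = 0.0525. Discount each cash flow and weight by its year:
  t   CF        PV=CF/(1+0.0525)^t    t·PV
  1        60.00        57.0071        57.0071
  2        60.00        54.1635       108.3271
  3        60.00        51.4618       154.3854
  4        60.00        48.8948       195.5793
  5        60.00        46.4559       232.2794
  6        60.00        44.1386       264.8316
  7        60.00        41.9369       293.5584
  8        60.00        39.8451       318.7604
  9     1,060.00       668.8164     6,019.3478
  Σ                  1,052.7202     7,644.0765
Price P = Σ PV = 1,052.7202.
Macaulay duration = Σ(t·PV) / P = 7,644.0765 / 1,052.7202 = 7.26126 years.

7.2613 years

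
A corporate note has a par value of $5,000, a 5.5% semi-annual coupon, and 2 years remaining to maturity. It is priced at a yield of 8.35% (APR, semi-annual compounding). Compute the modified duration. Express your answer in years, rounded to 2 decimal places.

Periodic yield y = 0.04175. First find Macaulay duration:
  t   CF        PV=CF/(1+0.04175)^t    t·PV
  1       137.50       131.9894       131.9894
  2       137.50       126.6997       253.3995
  3       137.50       121.6220       364.8660
  4     5,137.50     4,362.1219    17,448.4876
  Σ                  4,742.4331    18,198.7425
P = 4,742.4331; Macaulay duration = 18,198.7425 / 4,742.4331 = 3.83743 half-year periods = 1.91871 years.
Modified duration = D_Mac / (1 + y) = 1.91871 / 1.04175 = 1.84182 years.

1.84 years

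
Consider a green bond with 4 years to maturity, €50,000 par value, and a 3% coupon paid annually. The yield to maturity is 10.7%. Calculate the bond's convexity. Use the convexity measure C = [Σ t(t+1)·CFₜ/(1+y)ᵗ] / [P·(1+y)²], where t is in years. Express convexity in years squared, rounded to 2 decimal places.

15.24

With y = 0.107:
  t   CF        PV=CF/(1+0.107)^t    t·PV        t(t+1)·PV
  1     1,500.00     1,355.0136     1,355.0136       2,710.0271
  2     1,500.00     1,224.0411     2,448.0823       7,344.2469
  3     1,500.00     1,105.7282     3,317.1847      13,268.7387
  4    51,500.00    34,293.8896   137,175.5584     685,877.7922
  Σ                 37,978.6725   144,295.8390     709,200.8049
P = 37,978.6725.
Convexity = Σ t(t+1)·PV / [P·(1+y)²] = 709,200.8049 / (37,978.6725 × 1.225449) = 15.23822.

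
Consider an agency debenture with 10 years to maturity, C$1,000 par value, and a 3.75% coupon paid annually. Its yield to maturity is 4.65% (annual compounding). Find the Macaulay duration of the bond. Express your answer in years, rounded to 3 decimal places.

8.455 years

Periodic yield y = 0.0465. Discount each cash flow and weight by its year:
  t   CF        PV=CF/(1+0.0465)^t    t·PV
  1        37.50        35.8337        35.8337
  2        37.50        34.2415        68.4830
  3        37.50        32.7200        98.1601
  4        37.50        31.2661       125.0646
  5        37.50        29.8769       149.3844
  6        37.50        28.5493       171.2960
  7        37.50        27.2808       190.9654
  8        37.50        26.0686       208.5487
  9        37.50        24.9103       224.1923
  10    1,037.50       658.5607     6,585.6065
  Σ                    929.3079     7,857.5346
Price P = Σ PV = 929.3079.
Macaulay duration = Σ(t·PV) / P = 7,857.5346 / 929.3079 = 8.45525 years.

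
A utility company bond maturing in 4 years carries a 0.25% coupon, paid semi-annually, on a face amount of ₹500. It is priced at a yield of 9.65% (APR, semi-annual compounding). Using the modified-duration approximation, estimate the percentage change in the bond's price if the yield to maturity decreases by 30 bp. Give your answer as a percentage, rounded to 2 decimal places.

+1.14%

Periodic yield y = 0.04825. Modified duration first:
  t   CF        PV=CF/(1+0.04825)^t    t·PV
  1        0.625         0.5962         0.5962
  2        0.625         0.5688         1.1376
  3        0.625         0.5426         1.6278
  4        0.625         0.5176         2.0705
  5        0.625         0.4938         2.4690
  6        0.625         0.4711         2.8265
  7        0.625         0.4494         3.1457
  8      500.625       343.3947     2,747.1575
  Σ                    347.0342     2,761.0308
P = 347.0342; D_Mac = 7.95608 half-year periods = 3.97804 yrs; D_mod = 3.97804/(1+0.04825) = 3.79493 yrs.
ΔP/P ≈ -D_mod · Δy = -3.79493 × (-0.003) = +0.011385 = +1.1385%.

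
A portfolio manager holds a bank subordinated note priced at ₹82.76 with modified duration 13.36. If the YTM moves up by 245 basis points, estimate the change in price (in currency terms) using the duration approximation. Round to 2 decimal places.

-₹27.09

Duration approximation: ΔP/P ≈ -D_mod · Δy = -13.36 × (+0.0245) = -0.327320.
ΔP ≈ 82.76 × (-0.327320) = -27.0890032.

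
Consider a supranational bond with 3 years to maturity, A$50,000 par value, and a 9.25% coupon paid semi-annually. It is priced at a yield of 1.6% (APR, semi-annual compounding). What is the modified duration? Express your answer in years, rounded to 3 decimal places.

2.700 years

Periodic yield y = 0.008. First find Macaulay duration:
  t   CF        PV=CF/(1+0.008)^t    t·PV
  1     2,312.50     2,294.1468     2,294.1468
  2     2,312.50     2,275.9393     4,551.8786
  3     2,312.50     2,257.8763     6,773.6289
  4     2,312.50     2,239.9566     8,959.8266
  5     2,312.50     2,222.1792    11,110.8961
  6    52,312.50    49,870.3347   299,222.0080
  Σ                 61,160.4330   332,912.3850
P = 61,160.4330; Macaulay duration = 332,912.3850 / 61,160.4330 = 5.44326 half-year periods = 2.72163 years.
Modified duration = D_Mac / (1 + y) = 2.72163 / 1.008 = 2.70003 years.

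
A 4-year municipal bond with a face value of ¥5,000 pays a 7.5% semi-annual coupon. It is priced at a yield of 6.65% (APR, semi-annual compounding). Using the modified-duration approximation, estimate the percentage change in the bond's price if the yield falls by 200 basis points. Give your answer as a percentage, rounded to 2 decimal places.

+6.85%

Periodic yield y = 0.03325. Modified duration first:
  t   CF        PV=CF/(1+0.03325)^t    t·PV
  1       187.50       181.4662       181.4662
  2       187.50       175.6267       351.2533
  3       187.50       169.9750       509.9250
  4       187.50       164.5052       658.0208
  5       187.50       159.2114       796.0571
  6       187.50       154.0880       924.5279
  7       187.50       149.1294     1,043.9060
  8     5,187.50     3,993.1424    31,945.1392
  Σ                  5,147.1443    36,410.2956
P = 5,147.1443; D_Mac = 7.07388 half-year periods = 3.53694 yrs; D_mod = 3.53694/(1+0.03325) = 3.42312 yrs.
ΔP/P ≈ -D_mod · Δy = -3.42312 × (-0.02) = +0.068462 = +6.8462%.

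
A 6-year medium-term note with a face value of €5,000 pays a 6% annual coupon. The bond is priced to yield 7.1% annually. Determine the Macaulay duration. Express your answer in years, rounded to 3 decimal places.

5.188 years

Periodic yield y = 0.071. Discount each cash flow and weight by its year:
  t   CF        PV=CF/(1+0.071)^t    t·PV
  1       300.00       280.1120       280.1120
  2       300.00       261.5425       523.0851
  3       300.00       244.2040       732.6121
  4       300.00       228.0150       912.0599
  5       300.00       212.8991     1,064.4957
  6     5,300.00     3,511.8750    21,071.2498
  Σ                  4,738.6477    24,583.6146
Price P = Σ PV = 4,738.6477.
Macaulay duration = Σ(t·PV) / P = 24,583.6146 / 4,738.6477 = 5.18790 years.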